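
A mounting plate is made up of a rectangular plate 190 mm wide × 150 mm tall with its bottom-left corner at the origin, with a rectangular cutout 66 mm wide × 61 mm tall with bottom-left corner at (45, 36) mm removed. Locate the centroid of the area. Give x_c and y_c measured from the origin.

plate: A = 190 × 150 = 28500.00, centroid at (95.00, 75.00).
hole: A = −(66 × 61) = -4026.00, centroid at (78.00, 66.50).
ΣA = 24474.00 mm², ΣAx_c = 2393472.00 mm³, ΣAy_c = 1869771.00 mm³.
x_c = 2393472.00/24474.00 = 97.80 mm; y_c = 1869771.00/24474.00 = 76.40 mm.

x_c = 97.80 mm, y_c = 76.40 mm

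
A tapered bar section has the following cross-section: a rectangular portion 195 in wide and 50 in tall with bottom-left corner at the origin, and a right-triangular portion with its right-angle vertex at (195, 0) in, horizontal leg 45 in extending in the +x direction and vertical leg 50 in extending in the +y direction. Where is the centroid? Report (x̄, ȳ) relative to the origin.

Part | A | x̄ᵢ | ȳᵢ | A·x̄ᵢ | A·ȳᵢ
rectangular portion | 9750.00 | 97.50 | 25.00 | 950625.00 | 243750.00
triangular portion | 1125.00 | 210.00 | 16.67 | 236250.00 | 18750.00
Σ | 10875.00 |  |  | 1186875.00 | 262500.00
x̄ = 1186875.00 / 10875.00 = 109.14 in
ȳ = 262500.00 / 10875.00 = 24.14 in

x̄ = 109.14 in, ȳ = 24.14 in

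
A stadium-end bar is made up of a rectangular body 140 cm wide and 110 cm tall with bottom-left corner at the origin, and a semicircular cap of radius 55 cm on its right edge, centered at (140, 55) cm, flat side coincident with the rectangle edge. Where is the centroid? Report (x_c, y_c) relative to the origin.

rectangular body: A = 140 × 110 = 15400.00, centroid at (70.00, 55.00).
semicircular end: A = ½π·55² = 4751.66, centroid at (163.34, 55.00).
ΣA = 20151.66 cm²
ΣAx_c = (15400.00)(70.00) + (4751.66)(163.34) = 1854148.91 cm³
ΣAy_c = (15400.00)(55.00) + (4751.66)(55.00) = 1108341.24 cm³
x_c = 1854148.91 / 20151.66 = 92.01 cm
y_c = 1108341.24 / 20151.66 = 55.00 cm

x_c = 92.01 cm, y_c = 55.00 cm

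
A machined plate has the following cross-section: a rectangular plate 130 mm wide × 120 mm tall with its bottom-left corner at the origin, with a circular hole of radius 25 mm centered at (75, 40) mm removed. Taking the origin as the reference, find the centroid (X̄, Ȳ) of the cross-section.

X̄ = 63.56 mm, Ȳ = 62.88 mm

Part | A | x̄ᵢ | ȳᵢ | A·x̄ᵢ | A·ȳᵢ
plate | 15600.00 | 65.00 | 60.00 | 1014000.00 | 936000.00
hole | -1963.50 | 75.00 | 40.00 | -147262.16 | -78539.82
Σ | 13636.50 |  |  | 866737.84 | 857460.18
X̄ = 866737.84 / 13636.50 = 63.56 mm
Ȳ = 857460.18 / 13636.50 = 62.88 mm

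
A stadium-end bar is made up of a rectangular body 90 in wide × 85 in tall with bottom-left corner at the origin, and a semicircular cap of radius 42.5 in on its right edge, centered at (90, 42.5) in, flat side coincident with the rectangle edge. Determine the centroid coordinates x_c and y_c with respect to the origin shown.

x_c = 62.05 in, y_c = 42.50 in

rectangular body: A = 90 × 85 = 7650.00, centroid at (45.00, 42.50).
semicircular end: A = ½π·42.5² = 2837.25, centroid at (108.04, 42.50).
ΣA = 10487.25 in², ΣAx_c = 650779.66 in³, ΣAy_c = 445708.16 in³.
x_c = 650779.66/10487.25 = 62.05 in; y_c = 445708.16/10487.25 = 42.50 in.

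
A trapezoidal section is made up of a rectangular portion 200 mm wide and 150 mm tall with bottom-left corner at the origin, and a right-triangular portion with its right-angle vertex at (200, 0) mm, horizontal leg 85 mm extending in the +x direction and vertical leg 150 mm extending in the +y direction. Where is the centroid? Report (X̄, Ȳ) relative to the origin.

rectangular portion: A = 200 × 150 = 30000.00, centroid at (100.00, 75.00).
triangular portion: A = ½·85·150 = 6375.00, centroid at (228.33, 50.00).
ΣA = 36375.00 mm²
ΣAX̄ = (30000.00)(100.00) + (6375.00)(228.33) = 4455625.00 mm³
ΣAȲ = (30000.00)(75.00) + (6375.00)(50.00) = 2568750.00 mm³
X̄ = 4455625.00 / 36375.00 = 122.49 mm
Ȳ = 2568750.00 / 36375.00 = 70.62 mm

X̄ = 122.49 mm, Ȳ = 70.62 mm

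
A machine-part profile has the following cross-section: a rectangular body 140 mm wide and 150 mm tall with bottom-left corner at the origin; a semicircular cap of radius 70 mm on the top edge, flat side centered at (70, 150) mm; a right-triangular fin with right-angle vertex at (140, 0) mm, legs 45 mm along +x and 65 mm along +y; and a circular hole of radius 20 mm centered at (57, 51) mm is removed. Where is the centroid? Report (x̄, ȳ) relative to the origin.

x̄ = 74.87 mm, ȳ = 101.23 mm

rectangular body: A = 140 × 150 = 21000.00, centroid at (70.00, 75.00).
semicircular top: A = ½π·70² = 7696.90, centroid at (70.00, 179.71).
triangular fin: A = ½·45·65 = 1462.50, centroid at (155.00, 21.67).
hole: A = −π·20² = -1256.64, centroid at (57.00, 51.00).
ΣA = 28902.76 mm²
ΣAx̄ = (21000.00)(70.00) + (7696.90)(70.00) + (1462.50)(155.00) + (-1256.64)(57.00) = 2163842.33 mm³
ΣAȳ = (21000.00)(75.00) + (7696.90)(179.71) + (1462.50)(21.67) + (-1256.64)(51.00) = 2925800.98 mm³
x̄ = 2163842.33 / 28902.76 = 74.87 mm
ȳ = 2925800.98 / 28902.76 = 101.23 mm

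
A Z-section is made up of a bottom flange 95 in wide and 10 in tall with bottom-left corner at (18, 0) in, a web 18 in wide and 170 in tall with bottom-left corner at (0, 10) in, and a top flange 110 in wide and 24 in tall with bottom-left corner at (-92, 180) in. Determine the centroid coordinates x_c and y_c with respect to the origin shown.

x_c = -1.19 in, y_c = 120.65 in

bottom flange: A = 95 × 10 = 950.00, centroid at (65.50, 5.00).
web: A = 18 × 170 = 3060.00, centroid at (9.00, 95.00).
top flange: A = 110 × 24 = 2640.00, centroid at (-37.00, 192.00).
ΣA = 6650.00 in², ΣAx_c = -7915.00 in³, ΣAy_c = 802330.00 in³.
x_c = -7915.00/6650.00 = -1.19 in; y_c = 802330.00/6650.00 = 120.65 in.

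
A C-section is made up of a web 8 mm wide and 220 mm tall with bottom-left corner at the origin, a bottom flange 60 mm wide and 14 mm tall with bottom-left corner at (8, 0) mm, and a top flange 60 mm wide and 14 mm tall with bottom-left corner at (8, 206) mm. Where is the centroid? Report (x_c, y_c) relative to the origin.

Part | A | x̄ᵢ | ȳᵢ | A·x̄ᵢ | A·ȳᵢ
web | 1760.00 | 4.00 | 110.00 | 7040.00 | 193600.00
bottom flange | 840.00 | 38.00 | 7.00 | 31920.00 | 5880.00
top flange | 840.00 | 38.00 | 213.00 | 31920.00 | 178920.00
Σ | 3440.00 |  |  | 70880.00 | 378400.00
x_c = 70880.00 / 3440.00 = 20.60 mm
y_c = 378400.00 / 3440.00 = 110.00 mm

x_c = 20.60 mm, y_c = 110.00 mm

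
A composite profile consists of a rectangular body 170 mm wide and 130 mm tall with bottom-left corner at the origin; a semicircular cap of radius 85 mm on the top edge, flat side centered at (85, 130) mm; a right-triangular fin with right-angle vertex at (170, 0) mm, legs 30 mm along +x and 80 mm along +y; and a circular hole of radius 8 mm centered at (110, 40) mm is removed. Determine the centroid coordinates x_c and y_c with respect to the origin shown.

x_c = 88.16 mm, y_c = 97.11 mm

Part | A | x̄ᵢ | ȳᵢ | A·x̄ᵢ | A·ȳᵢ
rectangular body | 22100.00 | 85.00 | 65.00 | 1878500.00 | 1436500.00
semicircular top | 11349.00 | 85.00 | 166.08 | 964665.29 | 1884787.12
triangular fin | 1200.00 | 180.00 | 26.67 | 216000.00 | 32000.00
hole | -201.06 | 110.00 | 40.00 | -22116.81 | -8042.48
Σ | 34447.94 |  |  | 3037048.48 | 3345244.64
x_c = 3037048.48 / 34447.94 = 88.16 mm
y_c = 3345244.64 / 34447.94 = 97.11 mm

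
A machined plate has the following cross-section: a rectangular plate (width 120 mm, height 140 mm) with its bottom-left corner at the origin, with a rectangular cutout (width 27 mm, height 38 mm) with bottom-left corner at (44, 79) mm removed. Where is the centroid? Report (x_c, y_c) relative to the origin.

x_c = 60.16 mm, y_c = 68.18 mm

plate: A = 120 × 140 = 16800.00, centroid at (60.00, 70.00).
hole: A = −(27 × 38) = -1026.00, centroid at (57.50, 98.00).
ΣA = 15774.00 mm²
ΣAx_c = (16800.00)(60.00) + (-1026.00)(57.50) = 949005.00 mm³
ΣAy_c = (16800.00)(70.00) + (-1026.00)(98.00) = 1075452.00 mm³
x_c = 949005.00 / 15774.00 = 60.16 mm
y_c = 1075452.00 / 15774.00 = 68.18 mm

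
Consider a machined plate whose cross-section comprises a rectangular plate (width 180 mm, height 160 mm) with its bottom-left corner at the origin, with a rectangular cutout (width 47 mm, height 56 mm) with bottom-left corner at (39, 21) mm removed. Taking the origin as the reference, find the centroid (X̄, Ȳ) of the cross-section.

Part | A | x̄ᵢ | ȳᵢ | A·x̄ᵢ | A·ȳᵢ
plate | 28800.00 | 90.00 | 80.00 | 2592000.00 | 2304000.00
hole | -2632.00 | 62.50 | 49.00 | -164500.00 | -128968.00
Σ | 26168.00 |  |  | 2427500.00 | 2175032.00
X̄ = 2427500.00 / 26168.00 = 92.77 mm
Ȳ = 2175032.00 / 26168.00 = 83.12 mm

X̄ = 92.77 mm, Ȳ = 83.12 mm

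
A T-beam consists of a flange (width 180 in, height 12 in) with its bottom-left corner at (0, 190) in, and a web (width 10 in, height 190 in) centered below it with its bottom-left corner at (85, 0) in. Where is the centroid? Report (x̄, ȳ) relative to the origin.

web: A = 10 × 190 = 1900.00, centroid at (90.00, 95.00).
flange: A = 180 × 12 = 2160.00, centroid at (90.00, 196.00).
ΣA = 4060.00 in²
ΣAx̄ = (1900.00)(90.00) + (2160.00)(90.00) = 365400.00 in³
ΣAȳ = (1900.00)(95.00) + (2160.00)(196.00) = 603860.00 in³
x̄ = 365400.00 / 4060.00 = 90.00 in
ȳ = 603860.00 / 4060.00 = 148.73 in

x̄ = 90.00 in, ȳ = 148.73 in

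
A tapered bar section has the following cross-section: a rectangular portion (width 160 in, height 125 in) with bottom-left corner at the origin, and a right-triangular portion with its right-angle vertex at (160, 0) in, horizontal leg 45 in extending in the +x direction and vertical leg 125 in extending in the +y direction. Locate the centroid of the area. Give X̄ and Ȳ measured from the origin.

X̄ = 91.71 in, Ȳ = 59.93 in

rectangular portion: A = 160 × 125 = 20000.00, centroid at (80.00, 62.50).
triangular portion: A = ½·45·125 = 2812.50, centroid at (175.00, 41.67).
ΣA = 22812.50 in², ΣAX̄ = 2092187.50 in³, ΣAȲ = 1367187.50 in³.
X̄ = 2092187.50/22812.50 = 91.71 in; Ȳ = 1367187.50/22812.50 = 59.93 in.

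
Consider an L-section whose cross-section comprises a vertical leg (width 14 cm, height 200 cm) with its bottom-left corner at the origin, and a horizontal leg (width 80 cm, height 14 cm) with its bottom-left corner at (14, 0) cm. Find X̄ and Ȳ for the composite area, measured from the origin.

Part | A | x̄ᵢ | ȳᵢ | A·x̄ᵢ | A·ȳᵢ
vertical leg | 2800.00 | 7.00 | 100.00 | 19600.00 | 280000.00
horizontal leg | 1120.00 | 54.00 | 7.00 | 60480.00 | 7840.00
Σ | 3920.00 |  |  | 80080.00 | 287840.00
X̄ = 80080.00 / 3920.00 = 20.43 cm
Ȳ = 287840.00 / 3920.00 = 73.43 cm

X̄ = 20.43 cm, Ȳ = 73.43 cm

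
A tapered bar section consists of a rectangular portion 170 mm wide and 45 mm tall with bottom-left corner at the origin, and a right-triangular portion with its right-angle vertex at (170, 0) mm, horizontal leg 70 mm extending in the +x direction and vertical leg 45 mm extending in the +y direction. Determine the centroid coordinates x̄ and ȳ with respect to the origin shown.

Part | A | x̄ᵢ | ȳᵢ | A·x̄ᵢ | A·ȳᵢ
rectangular portion | 7650.00 | 85.00 | 22.50 | 650250.00 | 172125.00
triangular portion | 1575.00 | 193.33 | 15.00 | 304500.00 | 23625.00
Σ | 9225.00 |  |  | 954750.00 | 195750.00
x̄ = 954750.00 / 9225.00 = 103.50 mm
ȳ = 195750.00 / 9225.00 = 21.22 mm

x̄ = 103.50 mm, ȳ = 21.22 mm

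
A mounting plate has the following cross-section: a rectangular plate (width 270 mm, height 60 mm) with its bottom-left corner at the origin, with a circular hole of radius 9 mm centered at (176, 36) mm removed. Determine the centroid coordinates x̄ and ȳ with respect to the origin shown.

plate: A = 270 × 60 = 16200.00, centroid at (135.00, 30.00).
hole: A = −π·9² = -254.47, centroid at (176.00, 36.00).
ΣA = 15945.53 mm², ΣAx̄ = 2142213.46 mm³, ΣAȳ = 476839.12 mm³.
x̄ = 2142213.46/15945.53 = 134.35 mm; ȳ = 476839.12/15945.53 = 29.90 mm.

x̄ = 134.35 mm, ȳ = 29.90 mm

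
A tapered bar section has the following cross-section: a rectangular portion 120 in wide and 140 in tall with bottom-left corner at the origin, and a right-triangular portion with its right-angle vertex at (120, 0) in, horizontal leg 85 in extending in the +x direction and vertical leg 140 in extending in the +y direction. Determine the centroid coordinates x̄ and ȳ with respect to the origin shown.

Part | A | x̄ᵢ | ȳᵢ | A·x̄ᵢ | A·ȳᵢ
rectangular portion | 16800.00 | 60.00 | 70.00 | 1008000.00 | 1176000.00
triangular portion | 5950.00 | 148.33 | 46.67 | 882583.33 | 277666.67
Σ | 22750.00 |  |  | 1890583.33 | 1453666.67
x̄ = 1890583.33 / 22750.00 = 83.10 in
ȳ = 1453666.67 / 22750.00 = 63.90 in

x̄ = 83.10 in, ȳ = 63.90 in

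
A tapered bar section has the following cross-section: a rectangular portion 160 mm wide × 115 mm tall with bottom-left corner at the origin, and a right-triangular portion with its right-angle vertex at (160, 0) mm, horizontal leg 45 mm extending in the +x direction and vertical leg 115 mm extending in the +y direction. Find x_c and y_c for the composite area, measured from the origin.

x_c = 91.71 mm, y_c = 55.14 mm

rectangular portion: A = 160 × 115 = 18400.00, centroid at (80.00, 57.50).
triangular portion: A = ½·45·115 = 2587.50, centroid at (175.00, 38.33).
ΣA = 20987.50 mm²
ΣAx_c = (18400.00)(80.00) + (2587.50)(175.00) = 1924812.50 mm³
ΣAy_c = (18400.00)(57.50) + (2587.50)(38.33) = 1157187.50 mm³
x_c = 1924812.50 / 20987.50 = 91.71 mm
y_c = 1157187.50 / 20987.50 = 55.14 mm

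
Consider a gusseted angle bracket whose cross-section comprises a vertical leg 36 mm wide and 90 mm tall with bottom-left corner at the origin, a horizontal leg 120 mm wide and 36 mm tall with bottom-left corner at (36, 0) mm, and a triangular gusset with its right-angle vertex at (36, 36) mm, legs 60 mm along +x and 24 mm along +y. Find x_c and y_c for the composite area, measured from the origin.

x_c = 62.00 mm, y_c = 30.83 mm

Part | A | x̄ᵢ | ȳᵢ | A·x̄ᵢ | A·ȳᵢ
vertical leg | 3240.00 | 18.00 | 45.00 | 58320.00 | 145800.00
horizontal leg | 4320.00 | 96.00 | 18.00 | 414720.00 | 77760.00
gusset | 720.00 | 56.00 | 44.00 | 40320.00 | 31680.00
Σ | 8280.00 |  |  | 513360.00 | 255240.00
x_c = 513360.00 / 8280.00 = 62.00 mm
y_c = 255240.00 / 8280.00 = 30.83 mm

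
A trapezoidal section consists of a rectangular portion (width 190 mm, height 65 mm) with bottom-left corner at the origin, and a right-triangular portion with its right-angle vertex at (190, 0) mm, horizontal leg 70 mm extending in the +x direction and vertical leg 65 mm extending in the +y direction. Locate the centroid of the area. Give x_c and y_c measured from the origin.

x_c = 113.41 mm, y_c = 30.81 mm

Part | A | x̄ᵢ | ȳᵢ | A·x̄ᵢ | A·ȳᵢ
rectangular portion | 12350.00 | 95.00 | 32.50 | 1173250.00 | 401375.00
triangular portion | 2275.00 | 213.33 | 21.67 | 485333.33 | 49291.67
Σ | 14625.00 |  |  | 1658583.33 | 450666.67
x_c = 1658583.33 / 14625.00 = 113.41 mm
y_c = 450666.67 / 14625.00 = 30.81 mm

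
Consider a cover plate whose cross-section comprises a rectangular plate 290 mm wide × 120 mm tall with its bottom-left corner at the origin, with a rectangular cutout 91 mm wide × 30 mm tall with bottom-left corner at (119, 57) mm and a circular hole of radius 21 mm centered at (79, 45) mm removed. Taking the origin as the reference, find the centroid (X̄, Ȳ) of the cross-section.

X̄ = 146.25 mm, Ȳ = 59.61 mm

plate: A = 290 × 120 = 34800.00, centroid at (145.00, 60.00).
hole 1: A = −(91 × 30) = -2730.00, centroid at (164.50, 72.00).
hole 2: A = −π·21² = -1385.44, centroid at (79.00, 45.00).
ΣA = 30684.56 mm²
ΣAX̄ = (34800.00)(145.00) + (-2730.00)(164.50) + (-1385.44)(79.00) = 4487465.05 mm³
ΣAȲ = (34800.00)(60.00) + (-2730.00)(72.00) + (-1385.44)(45.00) = 1829095.09 mm³
X̄ = 4487465.05 / 30684.56 = 146.25 mm
Ȳ = 1829095.09 / 30684.56 = 59.61 mm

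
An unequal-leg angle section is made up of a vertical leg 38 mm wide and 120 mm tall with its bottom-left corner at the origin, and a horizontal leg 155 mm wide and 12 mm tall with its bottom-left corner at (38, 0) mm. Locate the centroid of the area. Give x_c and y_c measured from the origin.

x_c = 46.96 mm, y_c = 44.36 mm

vertical leg: A = 38 × 120 = 4560.00, centroid at (19.00, 60.00).
horizontal leg: A = 155 × 12 = 1860.00, centroid at (115.50, 6.00).
ΣA = 6420.00 mm²
ΣAx_c = (4560.00)(19.00) + (1860.00)(115.50) = 301470.00 mm³
ΣAy_c = (4560.00)(60.00) + (1860.00)(6.00) = 284760.00 mm³
x_c = 301470.00 / 6420.00 = 46.96 mm
y_c = 284760.00 / 6420.00 = 44.36 mm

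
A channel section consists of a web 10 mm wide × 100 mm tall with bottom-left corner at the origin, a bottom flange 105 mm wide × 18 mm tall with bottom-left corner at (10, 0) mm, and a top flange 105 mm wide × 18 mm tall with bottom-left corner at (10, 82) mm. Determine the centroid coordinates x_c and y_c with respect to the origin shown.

web: A = 10 × 100 = 1000.00, centroid at (5.00, 50.00).
bottom flange: A = 105 × 18 = 1890.00, centroid at (62.50, 9.00).
top flange: A = 105 × 18 = 1890.00, centroid at (62.50, 91.00).
ΣA = 4780.00 mm²
ΣAx_c = (1000.00)(5.00) + (1890.00)(62.50) + (1890.00)(62.50) = 241250.00 mm³
ΣAy_c = (1000.00)(50.00) + (1890.00)(9.00) + (1890.00)(91.00) = 239000.00 mm³
x_c = 241250.00 / 4780.00 = 50.47 mm
y_c = 239000.00 / 4780.00 = 50.00 mm

x_c = 50.47 mm, y_c = 50.00 mm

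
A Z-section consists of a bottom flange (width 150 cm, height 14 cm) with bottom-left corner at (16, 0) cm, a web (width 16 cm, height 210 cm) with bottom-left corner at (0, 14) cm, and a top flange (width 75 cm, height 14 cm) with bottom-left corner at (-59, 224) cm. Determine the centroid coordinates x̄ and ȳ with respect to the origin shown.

x̄ = 30.02 cm, ȳ = 100.94 cm

bottom flange: A = 150 × 14 = 2100.00, centroid at (91.00, 7.00).
web: A = 16 × 210 = 3360.00, centroid at (8.00, 119.00).
top flange: A = 75 × 14 = 1050.00, centroid at (-21.50, 231.00).
ΣA = 6510.00 cm²
ΣAx̄ = (2100.00)(91.00) + (3360.00)(8.00) + (1050.00)(-21.50) = 195405.00 cm³
ΣAȳ = (2100.00)(7.00) + (3360.00)(119.00) + (1050.00)(231.00) = 657090.00 cm³
x̄ = 195405.00 / 6510.00 = 30.02 cm
ȳ = 657090.00 / 6510.00 = 100.94 cm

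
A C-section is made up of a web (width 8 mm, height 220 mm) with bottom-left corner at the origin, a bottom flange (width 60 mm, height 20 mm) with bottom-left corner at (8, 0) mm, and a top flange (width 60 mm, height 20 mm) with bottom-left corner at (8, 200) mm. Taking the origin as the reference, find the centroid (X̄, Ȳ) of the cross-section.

X̄ = 23.62 mm, Ȳ = 110.00 mm

Part | A | x̄ᵢ | ȳᵢ | A·x̄ᵢ | A·ȳᵢ
web | 1760.00 | 4.00 | 110.00 | 7040.00 | 193600.00
bottom flange | 1200.00 | 38.00 | 10.00 | 45600.00 | 12000.00
top flange | 1200.00 | 38.00 | 210.00 | 45600.00 | 252000.00
Σ | 4160.00 |  |  | 98240.00 | 457600.00
X̄ = 98240.00 / 4160.00 = 23.62 mm
Ȳ = 457600.00 / 4160.00 = 110.00 mm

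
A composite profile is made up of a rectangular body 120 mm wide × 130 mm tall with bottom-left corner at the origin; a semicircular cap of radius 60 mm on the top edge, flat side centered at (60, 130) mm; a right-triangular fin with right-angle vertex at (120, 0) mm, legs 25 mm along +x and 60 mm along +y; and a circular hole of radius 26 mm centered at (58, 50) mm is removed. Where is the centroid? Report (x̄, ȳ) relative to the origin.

rectangular body: A = 120 × 130 = 15600.00, centroid at (60.00, 65.00).
semicircular top: A = ½π·60² = 5654.87, centroid at (60.00, 155.46).
triangular fin: A = ½·25·60 = 750.00, centroid at (128.33, 20.00).
hole: A = −π·26² = -2123.72, centroid at (58.00, 50.00).
ΣA = 19881.15 mm², ΣAx̄ = 1248366.44 mm³, ΣAȳ = 1801946.85 mm³.
x̄ = 1248366.44/19881.15 = 62.79 mm; ȳ = 1801946.85/19881.15 = 90.64 mm.

x̄ = 62.79 mm, ȳ = 90.64 mm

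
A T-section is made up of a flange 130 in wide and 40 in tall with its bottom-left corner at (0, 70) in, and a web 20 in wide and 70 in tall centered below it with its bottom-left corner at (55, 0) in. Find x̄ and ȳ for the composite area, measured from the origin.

web: A = 20 × 70 = 1400.00, centroid at (65.00, 35.00).
flange: A = 130 × 40 = 5200.00, centroid at (65.00, 90.00).
ΣA = 6600.00 in²
ΣAx̄ = (1400.00)(65.00) + (5200.00)(65.00) = 429000.00 in³
ΣAȳ = (1400.00)(35.00) + (5200.00)(90.00) = 517000.00 in³
x̄ = 429000.00 / 6600.00 = 65.00 in
ȳ = 517000.00 / 6600.00 = 78.33 in

x̄ = 65.00 in, ȳ = 78.33 in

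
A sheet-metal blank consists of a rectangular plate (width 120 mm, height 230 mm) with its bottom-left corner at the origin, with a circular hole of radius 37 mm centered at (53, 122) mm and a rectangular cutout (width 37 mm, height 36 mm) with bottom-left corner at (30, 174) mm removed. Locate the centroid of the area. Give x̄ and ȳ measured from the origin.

x̄ = 62.07 mm, ȳ = 108.96 mm

plate: A = 120 × 230 = 27600.00, centroid at (60.00, 115.00).
hole 1: A = −π·37² = -4300.84, centroid at (53.00, 122.00).
hole 2: A = −(37 × 36) = -1332.00, centroid at (48.50, 192.00).
ΣA = 21967.16 mm²
ΣAx̄ = (27600.00)(60.00) + (-4300.84)(53.00) + (-1332.00)(48.50) = 1363453.46 mm³
ΣAȳ = (27600.00)(115.00) + (-4300.84)(122.00) + (-1332.00)(192.00) = 2393553.48 mm³
x̄ = 1363453.46 / 21967.16 = 62.07 mm
ȳ = 2393553.48 / 21967.16 = 108.96 mm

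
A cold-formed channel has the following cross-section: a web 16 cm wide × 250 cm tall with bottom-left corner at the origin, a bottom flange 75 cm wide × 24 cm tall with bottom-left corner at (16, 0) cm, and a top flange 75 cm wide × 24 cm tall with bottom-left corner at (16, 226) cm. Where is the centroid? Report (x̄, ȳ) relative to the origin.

web: A = 16 × 250 = 4000.00, centroid at (8.00, 125.00).
bottom flange: A = 75 × 24 = 1800.00, centroid at (53.50, 12.00).
top flange: A = 75 × 24 = 1800.00, centroid at (53.50, 238.00).
ΣA = 7600.00 cm², ΣAx̄ = 224600.00 cm³, ΣAȳ = 950000.00 cm³.
x̄ = 224600.00/7600.00 = 29.55 cm; ȳ = 950000.00/7600.00 = 125.00 cm.

x̄ = 29.55 cm, ȳ = 125.00 cm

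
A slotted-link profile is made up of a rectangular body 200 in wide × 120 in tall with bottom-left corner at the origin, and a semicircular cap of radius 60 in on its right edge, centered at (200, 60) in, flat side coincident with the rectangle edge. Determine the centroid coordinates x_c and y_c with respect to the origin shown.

Part | A | x̄ᵢ | ȳᵢ | A·x̄ᵢ | A·ȳᵢ
rectangular body | 24000.00 | 100.00 | 60.00 | 2400000.00 | 1440000.00
semicircular end | 5654.87 | 225.46 | 60.00 | 1274973.36 | 339292.01
Σ | 29654.87 |  |  | 3674973.36 | 1779292.01
x_c = 3674973.36 / 29654.87 = 123.92 in
y_c = 1779292.01 / 29654.87 = 60.00 in

x_c = 123.92 in, y_c = 60.00 in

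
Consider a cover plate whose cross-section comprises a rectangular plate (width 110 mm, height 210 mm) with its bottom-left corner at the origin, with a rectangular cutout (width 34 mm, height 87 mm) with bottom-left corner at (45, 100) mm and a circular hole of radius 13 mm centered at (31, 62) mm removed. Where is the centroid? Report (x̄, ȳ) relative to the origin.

x̄ = 54.59 mm, ȳ = 100.36 mm

plate: A = 110 × 210 = 23100.00, centroid at (55.00, 105.00).
hole 1: A = −(34 × 87) = -2958.00, centroid at (62.00, 143.50).
hole 2: A = −π·13² = -530.93, centroid at (31.00, 62.00).
ΣA = 19611.07 mm², ΣAx̄ = 1070645.20 mm³, ΣAȳ = 1968109.39 mm³.
x̄ = 1070645.20/19611.07 = 54.59 mm; ȳ = 1968109.39/19611.07 = 100.36 mm.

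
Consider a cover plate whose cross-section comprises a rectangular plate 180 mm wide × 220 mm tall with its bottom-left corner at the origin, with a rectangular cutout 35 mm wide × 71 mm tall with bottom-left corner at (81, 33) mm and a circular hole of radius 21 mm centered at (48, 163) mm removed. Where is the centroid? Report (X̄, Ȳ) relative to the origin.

X̄ = 91.04 mm, Ȳ = 110.83 mm

plate: A = 180 × 220 = 39600.00, centroid at (90.00, 110.00).
hole 1: A = −(35 × 71) = -2485.00, centroid at (98.50, 68.50).
hole 2: A = −π·21² = -1385.44, centroid at (48.00, 163.00).
ΣA = 35729.56 mm², ΣAX̄ = 3252726.27 mm³, ΣAȲ = 3959950.40 mm³.
X̄ = 3252726.27/35729.56 = 91.04 mm; Ȳ = 3959950.40/35729.56 = 110.83 mm.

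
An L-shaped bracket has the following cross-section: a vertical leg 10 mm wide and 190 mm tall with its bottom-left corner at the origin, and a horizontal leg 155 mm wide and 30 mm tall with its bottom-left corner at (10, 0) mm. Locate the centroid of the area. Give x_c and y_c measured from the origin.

x_c = 63.57 mm, y_c = 38.21 mm

vertical leg: A = 10 × 190 = 1900.00, centroid at (5.00, 95.00).
horizontal leg: A = 155 × 30 = 4650.00, centroid at (87.50, 15.00).
ΣA = 6550.00 mm², ΣAx_c = 416375.00 mm³, ΣAy_c = 250250.00 mm³.
x_c = 416375.00/6550.00 = 63.57 mm; y_c = 250250.00/6550.00 = 38.21 mm.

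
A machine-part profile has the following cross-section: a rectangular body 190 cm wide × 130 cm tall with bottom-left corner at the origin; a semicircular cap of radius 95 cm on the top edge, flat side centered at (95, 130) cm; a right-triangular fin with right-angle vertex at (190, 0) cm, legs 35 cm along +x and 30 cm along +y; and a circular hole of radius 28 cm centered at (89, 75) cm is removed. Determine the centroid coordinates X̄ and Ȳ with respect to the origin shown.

rectangular body: A = 190 × 130 = 24700.00, centroid at (95.00, 65.00).
semicircular top: A = ½π·95² = 14176.44, centroid at (95.00, 170.32).
triangular fin: A = ½·35·30 = 525.00, centroid at (201.67, 10.00).
hole: A = −π·28² = -2463.01, centroid at (89.00, 75.00).
ΣA = 36938.43 cm²
ΣAX̄ = (24700.00)(95.00) + (14176.44)(95.00) + (525.00)(201.67) + (-2463.01)(89.00) = 3579928.73 cm³
ΣAȲ = (24700.00)(65.00) + (14176.44)(170.32) + (525.00)(10.00) + (-2463.01)(75.00) = 3840544.48 cm³
X̄ = 3579928.73 / 36938.43 = 96.92 cm
Ȳ = 3840544.48 / 36938.43 = 103.97 cm

X̄ = 96.92 cm, Ȳ = 103.97 cm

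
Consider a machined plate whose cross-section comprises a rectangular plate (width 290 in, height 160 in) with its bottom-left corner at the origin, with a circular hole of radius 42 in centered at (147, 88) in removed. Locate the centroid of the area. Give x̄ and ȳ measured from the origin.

x̄ = 144.73 in, ȳ = 78.91 in

plate: A = 290 × 160 = 46400.00, centroid at (145.00, 80.00).
hole: A = −π·42² = -5541.77, centroid at (147.00, 88.00).
ΣA = 40858.23 in², ΣAx̄ = 5913359.89 in³, ΣAȳ = 3224324.29 in³.
x̄ = 5913359.89/40858.23 = 144.73 in; ȳ = 3224324.29/40858.23 = 78.91 in.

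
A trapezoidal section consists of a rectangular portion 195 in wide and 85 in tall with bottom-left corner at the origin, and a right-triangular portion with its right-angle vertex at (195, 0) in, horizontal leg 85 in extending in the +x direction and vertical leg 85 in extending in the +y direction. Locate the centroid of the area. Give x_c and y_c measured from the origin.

x_c = 120.02 in, y_c = 39.96 in

rectangular portion: A = 195 × 85 = 16575.00, centroid at (97.50, 42.50).
triangular portion: A = ½·85·85 = 3612.50, centroid at (223.33, 28.33).
ΣA = 20187.50 in², ΣAx_c = 2422854.17 in³, ΣAy_c = 806791.67 in³.
x_c = 2422854.17/20187.50 = 120.02 in; y_c = 806791.67/20187.50 = 39.96 in.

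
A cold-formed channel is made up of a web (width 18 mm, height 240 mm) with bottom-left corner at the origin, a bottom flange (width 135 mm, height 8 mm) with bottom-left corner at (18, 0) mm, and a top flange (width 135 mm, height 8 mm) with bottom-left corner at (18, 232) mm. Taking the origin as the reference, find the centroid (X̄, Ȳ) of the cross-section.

web: A = 18 × 240 = 4320.00, centroid at (9.00, 120.00).
bottom flange: A = 135 × 8 = 1080.00, centroid at (85.50, 4.00).
top flange: A = 135 × 8 = 1080.00, centroid at (85.50, 236.00).
ΣA = 6480.00 mm², ΣAX̄ = 223560.00 mm³, ΣAȲ = 777600.00 mm³.
X̄ = 223560.00/6480.00 = 34.50 mm; Ȳ = 777600.00/6480.00 = 120.00 mm.

X̄ = 34.50 mm, Ȳ = 120.00 mm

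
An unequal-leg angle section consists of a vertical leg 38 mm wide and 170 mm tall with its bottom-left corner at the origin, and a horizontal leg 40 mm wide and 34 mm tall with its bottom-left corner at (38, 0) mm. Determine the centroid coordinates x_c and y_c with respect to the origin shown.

Part | A | x̄ᵢ | ȳᵢ | A·x̄ᵢ | A·ȳᵢ
vertical leg | 6460.00 | 19.00 | 85.00 | 122740.00 | 549100.00
horizontal leg | 1360.00 | 58.00 | 17.00 | 78880.00 | 23120.00
Σ | 7820.00 |  |  | 201620.00 | 572220.00
x_c = 201620.00 / 7820.00 = 25.78 mm
y_c = 572220.00 / 7820.00 = 73.17 mm

x_c = 25.78 mm, y_c = 73.17 mm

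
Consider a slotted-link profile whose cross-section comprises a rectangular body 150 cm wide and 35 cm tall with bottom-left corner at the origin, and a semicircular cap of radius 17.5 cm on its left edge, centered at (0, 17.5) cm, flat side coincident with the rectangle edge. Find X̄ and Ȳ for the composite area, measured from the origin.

X̄ = 68.08 cm, Ȳ = 17.50 cm

rectangular body: A = 150 × 35 = 5250.00, centroid at (75.00, 17.50).
semicircular end: A = ½π·17.5² = 481.06, centroid at (-7.43, 17.50).
ΣA = 5731.06 cm², ΣAX̄ = 390177.08 cm³, ΣAȲ = 100293.49 cm³.
X̄ = 390177.08/5731.06 = 68.08 cm; Ȳ = 100293.49/5731.06 = 17.50 cm.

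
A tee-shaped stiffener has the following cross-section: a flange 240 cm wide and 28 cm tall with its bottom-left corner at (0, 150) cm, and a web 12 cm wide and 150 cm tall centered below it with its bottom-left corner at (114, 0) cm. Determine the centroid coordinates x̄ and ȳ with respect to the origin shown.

web: A = 12 × 150 = 1800.00, centroid at (120.00, 75.00).
flange: A = 240 × 28 = 6720.00, centroid at (120.00, 164.00).
ΣA = 8520.00 cm², ΣAx̄ = 1022400.00 cm³, ΣAȳ = 1237080.00 cm³.
x̄ = 1022400.00/8520.00 = 120.00 cm; ȳ = 1237080.00/8520.00 = 145.20 cm.

x̄ = 120.00 cm, ȳ = 145.20 cm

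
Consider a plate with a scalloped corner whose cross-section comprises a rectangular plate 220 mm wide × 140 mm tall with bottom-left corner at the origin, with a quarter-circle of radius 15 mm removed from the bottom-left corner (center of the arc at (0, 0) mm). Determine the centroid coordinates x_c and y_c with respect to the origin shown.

x_c = 110.60 mm, y_c = 70.37 mm

plate: A = 220 × 140 = 30800.00, centroid at (110.00, 70.00).
removed quarter-circle: A = −¼π·15² = -176.71, centroid at (6.37, 6.37).
ΣA = 30623.29 mm²
ΣAx_c = (30800.00)(110.00) + (-176.71)(6.37) = 3386875.00 mm³
ΣAy_c = (30800.00)(70.00) + (-176.71)(6.37) = 2154875.00 mm³
x_c = 3386875.00 / 30623.29 = 110.60 mm
y_c = 2154875.00 / 30623.29 = 70.37 mm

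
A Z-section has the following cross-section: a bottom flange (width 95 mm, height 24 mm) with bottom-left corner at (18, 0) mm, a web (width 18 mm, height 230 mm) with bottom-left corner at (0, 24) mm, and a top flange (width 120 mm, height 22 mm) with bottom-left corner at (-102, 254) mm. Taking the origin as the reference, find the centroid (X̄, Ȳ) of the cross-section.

X̄ = 8.36 mm, Ȳ = 143.75 mm

bottom flange: A = 95 × 24 = 2280.00, centroid at (65.50, 12.00).
web: A = 18 × 230 = 4140.00, centroid at (9.00, 139.00).
top flange: A = 120 × 22 = 2640.00, centroid at (-42.00, 265.00).
ΣA = 9060.00 mm², ΣAX̄ = 75720.00 mm³, ΣAȲ = 1302420.00 mm³.
X̄ = 75720.00/9060.00 = 8.36 mm; Ȳ = 1302420.00/9060.00 = 143.75 mm.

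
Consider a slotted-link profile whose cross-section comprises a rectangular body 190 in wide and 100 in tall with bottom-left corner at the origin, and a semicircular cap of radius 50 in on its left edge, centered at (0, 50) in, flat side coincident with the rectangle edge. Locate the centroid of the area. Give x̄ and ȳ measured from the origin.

x̄ = 75.09 in, ȳ = 50.00 in

rectangular body: A = 190 × 100 = 19000.00, centroid at (95.00, 50.00).
semicircular end: A = ½π·50² = 3926.99, centroid at (-21.22, 50.00).
ΣA = 22926.99 in², ΣAx̄ = 1721666.67 in³, ΣAȳ = 1146349.54 in³.
x̄ = 1721666.67/22926.99 = 75.09 in; ȳ = 1146349.54/22926.99 = 50.00 in.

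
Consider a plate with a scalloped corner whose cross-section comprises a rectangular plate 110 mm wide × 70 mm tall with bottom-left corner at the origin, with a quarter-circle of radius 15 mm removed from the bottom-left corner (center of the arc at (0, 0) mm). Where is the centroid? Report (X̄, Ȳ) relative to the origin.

Part | A | x̄ᵢ | ȳᵢ | A·x̄ᵢ | A·ȳᵢ
plate | 7700.00 | 55.00 | 35.00 | 423500.00 | 269500.00
removed quarter-circle | -176.71 | 6.37 | 6.37 | -1125.00 | -1125.00
Σ | 7523.29 |  |  | 422375.00 | 268375.00
X̄ = 422375.00 / 7523.29 = 56.14 mm
Ȳ = 268375.00 / 7523.29 = 35.67 mm

X̄ = 56.14 mm, Ȳ = 35.67 mm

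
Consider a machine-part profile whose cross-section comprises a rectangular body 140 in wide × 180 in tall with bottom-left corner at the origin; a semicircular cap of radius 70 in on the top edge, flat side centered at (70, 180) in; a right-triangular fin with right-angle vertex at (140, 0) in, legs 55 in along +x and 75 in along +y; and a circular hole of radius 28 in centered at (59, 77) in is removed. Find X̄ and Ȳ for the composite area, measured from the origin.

rectangular body: A = 140 × 180 = 25200.00, centroid at (70.00, 90.00).
semicircular top: A = ½π·70² = 7696.90, centroid at (70.00, 209.71).
triangular fin: A = ½·55·75 = 2062.50, centroid at (158.33, 25.00).
hole: A = −π·28² = -2463.01, centroid at (59.00, 77.00).
ΣA = 32496.39 in², ΣAX̄ = 2484028.13 in³, ΣAȲ = 3744019.86 in³.
X̄ = 2484028.13/32496.39 = 76.44 in; Ȳ = 3744019.86/32496.39 = 115.21 in.

X̄ = 76.44 in, Ȳ = 115.21 in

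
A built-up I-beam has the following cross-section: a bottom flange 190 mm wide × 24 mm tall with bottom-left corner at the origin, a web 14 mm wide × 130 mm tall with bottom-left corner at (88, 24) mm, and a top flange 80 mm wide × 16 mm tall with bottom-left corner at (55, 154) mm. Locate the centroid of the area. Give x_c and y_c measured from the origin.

bottom flange: A = 190 × 24 = 4560.00, centroid at (95.00, 12.00).
web: A = 14 × 130 = 1820.00, centroid at (95.00, 89.00).
top flange: A = 80 × 16 = 1280.00, centroid at (95.00, 162.00).
ΣA = 7660.00 mm²
ΣAx_c = (4560.00)(95.00) + (1820.00)(95.00) + (1280.00)(95.00) = 727700.00 mm³
ΣAy_c = (4560.00)(12.00) + (1820.00)(89.00) + (1280.00)(162.00) = 424060.00 mm³
x_c = 727700.00 / 7660.00 = 95.00 mm
y_c = 424060.00 / 7660.00 = 55.36 mm

x_c = 95.00 mm, y_c = 55.36 mm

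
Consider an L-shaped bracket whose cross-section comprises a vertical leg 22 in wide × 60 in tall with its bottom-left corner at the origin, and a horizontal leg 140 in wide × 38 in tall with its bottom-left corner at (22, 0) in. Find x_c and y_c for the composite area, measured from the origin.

vertical leg: A = 22 × 60 = 1320.00, centroid at (11.00, 30.00).
horizontal leg: A = 140 × 38 = 5320.00, centroid at (92.00, 19.00).
ΣA = 6640.00 in²
ΣAx_c = (1320.00)(11.00) + (5320.00)(92.00) = 503960.00 in³
ΣAy_c = (1320.00)(30.00) + (5320.00)(19.00) = 140680.00 in³
x_c = 503960.00 / 6640.00 = 75.90 in
y_c = 140680.00 / 6640.00 = 21.19 in

x_c = 75.90 in, y_c = 21.19 in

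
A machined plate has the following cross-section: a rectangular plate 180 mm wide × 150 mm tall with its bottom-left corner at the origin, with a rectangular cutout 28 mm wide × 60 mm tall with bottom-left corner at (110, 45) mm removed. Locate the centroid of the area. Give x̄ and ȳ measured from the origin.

x̄ = 87.74 mm, ȳ = 75.00 mm

Part | A | x̄ᵢ | ȳᵢ | A·x̄ᵢ | A·ȳᵢ
plate | 27000.00 | 90.00 | 75.00 | 2430000.00 | 2025000.00
hole | -1680.00 | 124.00 | 75.00 | -208320.00 | -126000.00
Σ | 25320.00 |  |  | 2221680.00 | 1899000.00
x̄ = 2221680.00 / 25320.00 = 87.74 mm
ȳ = 1899000.00 / 25320.00 = 75.00 mm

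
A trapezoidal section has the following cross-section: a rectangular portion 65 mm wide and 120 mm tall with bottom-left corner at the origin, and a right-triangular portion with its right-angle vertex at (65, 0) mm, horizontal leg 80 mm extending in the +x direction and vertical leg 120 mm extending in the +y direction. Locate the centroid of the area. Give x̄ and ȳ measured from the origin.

x̄ = 55.04 mm, ȳ = 52.38 mm

rectangular portion: A = 65 × 120 = 7800.00, centroid at (32.50, 60.00).
triangular portion: A = ½·80·120 = 4800.00, centroid at (91.67, 40.00).
ΣA = 12600.00 mm²
ΣAx̄ = (7800.00)(32.50) + (4800.00)(91.67) = 693500.00 mm³
ΣAȳ = (7800.00)(60.00) + (4800.00)(40.00) = 660000.00 mm³
x̄ = 693500.00 / 12600.00 = 55.04 mm
ȳ = 660000.00 / 12600.00 = 52.38 mm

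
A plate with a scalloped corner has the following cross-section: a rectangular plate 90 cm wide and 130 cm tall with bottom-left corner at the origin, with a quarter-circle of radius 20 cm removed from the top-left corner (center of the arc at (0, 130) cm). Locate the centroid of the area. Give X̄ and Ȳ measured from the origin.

plate: A = 90 × 130 = 11700.00, centroid at (45.00, 65.00).
removed quarter-circle: A = −¼π·20² = -314.16, centroid at (8.49, 121.51).
ΣA = 11385.84 cm²
ΣAX̄ = (11700.00)(45.00) + (-314.16)(8.49) = 523833.33 cm³
ΣAȲ = (11700.00)(65.00) + (-314.16)(121.51) = 722325.96 cm³
X̄ = 523833.33 / 11385.84 = 46.01 cm
Ȳ = 722325.96 / 11385.84 = 63.44 cm

X̄ = 46.01 cm, Ȳ = 63.44 cm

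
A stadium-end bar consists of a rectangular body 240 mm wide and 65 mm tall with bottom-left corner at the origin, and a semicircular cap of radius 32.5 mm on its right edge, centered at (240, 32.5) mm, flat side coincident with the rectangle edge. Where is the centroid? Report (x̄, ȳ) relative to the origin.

rectangular body: A = 240 × 65 = 15600.00, centroid at (120.00, 32.50).
semicircular end: A = ½π·32.5² = 1659.15, centroid at (253.79, 32.50).
ΣA = 17259.15 mm², ΣAx̄ = 2293082.29 mm³, ΣAȳ = 560922.49 mm³.
x̄ = 2293082.29/17259.15 = 132.86 mm; ȳ = 560922.49/17259.15 = 32.50 mm.

x̄ = 132.86 mm, ȳ = 32.50 mm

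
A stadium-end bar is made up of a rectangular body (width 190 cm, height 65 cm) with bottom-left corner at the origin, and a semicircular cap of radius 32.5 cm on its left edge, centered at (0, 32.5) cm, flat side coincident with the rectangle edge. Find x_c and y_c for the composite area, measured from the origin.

Part | A | x̄ᵢ | ȳᵢ | A·x̄ᵢ | A·ȳᵢ
rectangular body | 12350.00 | 95.00 | 32.50 | 1173250.00 | 401375.00
semicircular end | 1659.15 | -13.79 | 32.50 | -22885.42 | 53922.49
Σ | 14009.15 |  |  | 1150364.58 | 455297.49
x_c = 1150364.58 / 14009.15 = 82.12 cm
y_c = 455297.49 / 14009.15 = 32.50 cm

x_c = 82.12 cm, y_c = 32.50 cm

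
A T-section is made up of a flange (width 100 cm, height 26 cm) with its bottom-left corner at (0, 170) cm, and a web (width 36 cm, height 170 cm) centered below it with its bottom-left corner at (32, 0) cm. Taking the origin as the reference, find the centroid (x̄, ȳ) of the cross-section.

web: A = 36 × 170 = 6120.00, centroid at (50.00, 85.00).
flange: A = 100 × 26 = 2600.00, centroid at (50.00, 183.00).
ΣA = 8720.00 cm², ΣAx̄ = 436000.00 cm³, ΣAȳ = 996000.00 cm³.
x̄ = 436000.00/8720.00 = 50.00 cm; ȳ = 996000.00/8720.00 = 114.22 cm.

x̄ = 50.00 cm, ȳ = 114.22 cm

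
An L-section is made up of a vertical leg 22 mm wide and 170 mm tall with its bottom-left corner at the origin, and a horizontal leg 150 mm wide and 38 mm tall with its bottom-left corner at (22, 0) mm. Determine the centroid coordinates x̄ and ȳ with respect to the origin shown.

x̄ = 62.93 mm, ȳ = 45.15 mm

vertical leg: A = 22 × 170 = 3740.00, centroid at (11.00, 85.00).
horizontal leg: A = 150 × 38 = 5700.00, centroid at (97.00, 19.00).
ΣA = 9440.00 mm²
ΣAx̄ = (3740.00)(11.00) + (5700.00)(97.00) = 594040.00 mm³
ΣAȳ = (3740.00)(85.00) + (5700.00)(19.00) = 426200.00 mm³
x̄ = 594040.00 / 9440.00 = 62.93 mm
ȳ = 426200.00 / 9440.00 = 45.15 mm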